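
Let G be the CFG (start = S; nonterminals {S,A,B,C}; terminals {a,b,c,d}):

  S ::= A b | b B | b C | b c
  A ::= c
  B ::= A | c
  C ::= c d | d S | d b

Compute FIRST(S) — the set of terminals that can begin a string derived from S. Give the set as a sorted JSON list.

FIRST iteration:
iter 1:
  A via A→c: +{c}
  B via B→A: +{c}
  C via C→c d: +{c}
  C via C→d S: +{d}
  S via S→A b: +{c}
  S via S→b B: +{b}
  S: {b,c}  A: {c}  B: {c}  C: {c,d}
iter 2: done
  S: {b,c}  A: {c}  B: {c}  C: {c,d}

FIRST(S) = ["b", "c"]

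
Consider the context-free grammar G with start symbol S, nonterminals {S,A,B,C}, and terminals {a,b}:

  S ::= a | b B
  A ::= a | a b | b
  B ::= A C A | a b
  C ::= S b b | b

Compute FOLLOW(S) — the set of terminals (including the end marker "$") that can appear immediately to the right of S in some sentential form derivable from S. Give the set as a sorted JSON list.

FIRST iteration:
iter 1:
  A via A→a: +{a}
  A via A→b: +{b}
  B via B→A C A: +{a,b}
  C via C→b: +{b}
  S via S→a: +{a}
  S via S→b B: +{b}
  S: {a,b}  A: {a,b}  B: {a,b}  C: {b}
iter 2:
  C via C→S b b: +{a}
  S: {a,b}  A: {a,b}  B: {a,b}  C: {a,b}
iter 3: (stable)
  S: {a,b}  A: {a,b}  B: {a,b}  C: {a,b}

Compute FOLLOW by fixpoint:
FOLLOW(S) := {$}
pass 1:
  B→A C A: FOLLOW(A) ⊇ FIRST(C) = {a,b}; new: +{a,b}
  B→A C A: FOLLOW(C) ⊇ FIRST(A) = {a,b}; new: +{a,b}
  C→S b b: FOLLOW(S) ⊇ FIRST(b) = {b}; new: +{b}
  S→b B: FOLLOW(B) ⊇ FOLLOW(S) ⊇ {$,b}; new: +{$,b}
  FOLLOW[S]={$,b}  FOLLOW[A]={a,b}  FOLLOW[B]={$,b}  FOLLOW[C]={a,b}
pass 2:
  B→A C A: FOLLOW(A) ⊇ FOLLOW(B) ⊇ {$,b}; new: +{$}
  FOLLOW[S]={$,b}  FOLLOW[A]={$,a,b}  FOLLOW[B]={$,b}  FOLLOW[C]={a,b}
pass 3: (stable)
  FOLLOW[S]={$,b}  FOLLOW[A]={$,a,b}  FOLLOW[B]={$,b}  FOLLOW[C]={a,b}

FOLLOW(S) = ["$", "b"]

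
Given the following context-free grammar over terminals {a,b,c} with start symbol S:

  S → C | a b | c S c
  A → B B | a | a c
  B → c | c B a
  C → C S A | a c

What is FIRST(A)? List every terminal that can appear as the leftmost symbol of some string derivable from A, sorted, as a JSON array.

FIRST sets, iterate to fixpoint:
[1]
  A via A→a: +{a}
  B via B→c: +{c}
  C via C→a c: +{a}
  S via S→C: +{a}
  S via S→c S c: +{c}
  FIRST(S)={a,c}  FIRST(A)={a}  FIRST(B)={c}  FIRST(C)={a}
[2]
  A via A→B B: +{c}
  FIRST(S)={a,c}  FIRST(A)={a,c}  FIRST(B)={c}  FIRST(C)={a}
[3] (no change)
  FIRST(S)={a,c}  FIRST(A)={a,c}  FIRST(B)={c}  FIRST(C)={a}

FIRST(A) = ["a", "c"]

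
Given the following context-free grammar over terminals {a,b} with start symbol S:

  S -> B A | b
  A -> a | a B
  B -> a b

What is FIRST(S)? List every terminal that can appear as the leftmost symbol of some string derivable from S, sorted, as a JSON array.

Compute FIRST by fixpoint:
pass 1:
  A via A→a: +{a}
  B via B→a b: +{a}
  S via S→B A: +{a}
  S via S→b: +{b}
  FIRST(S)={a,b}  FIRST(A)={a}  FIRST(B)={a}
pass 2: done
  FIRST(S)={a,b}  FIRST(A)={a}  FIRST(B)={a}

FIRST(S) = ["a", "b"]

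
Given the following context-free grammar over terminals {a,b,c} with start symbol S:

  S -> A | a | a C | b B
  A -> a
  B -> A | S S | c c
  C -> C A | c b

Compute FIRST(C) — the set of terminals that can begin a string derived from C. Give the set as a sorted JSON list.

Compute FIRST by fixpoint:
round 1:
  A via A→a: +{a}
  B via B→A: +{a}
  B via B→c c: +{c}
  C via C→c b: +{c}
  S via S→A: +{a}
  S via S→b B: +{b}
  FIRST(S)={a,b}  FIRST(A)={a}  FIRST(B)={a,c}  FIRST(C)={c}
round 2:
  B via B→S S: +{b}
  FIRST(S)={a,b}  FIRST(A)={a}  FIRST(B)={a,b,c}  FIRST(C)={c}
round 3: (stable)
  FIRST(S)={a,b}  FIRST(A)={a}  FIRST(B)={a,b,c}  FIRST(C)={c}

FIRST(C) = ["c"]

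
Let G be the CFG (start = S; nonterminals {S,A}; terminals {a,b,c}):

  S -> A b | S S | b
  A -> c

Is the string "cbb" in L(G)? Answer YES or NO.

CNF form of G:
  S -> A T0 | S S | b
  A -> c
  T0 -> b

CYK table (by increasing span):
  T[0,0] 'c' = {A}
  T[1,1] 'b' = {S,T0}  orig:{S}
  T[2,2] 'b' = {S,T0}  orig:{S}
  T[0,1] 'cb' = {S}
  T[1,2] 'bb' = {S}
  T[0,2] 'cbb' = {S}

S ∈ T[0,2] ⇒ YES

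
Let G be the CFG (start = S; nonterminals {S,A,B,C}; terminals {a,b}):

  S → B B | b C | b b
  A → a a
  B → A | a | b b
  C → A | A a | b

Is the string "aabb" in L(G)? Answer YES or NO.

Convert to CNF:
  S -> B B | T1 C | T1 T1
  A -> T0 T0
  B -> T0 T0 | T1 T1 | a
  C -> A T0 | T0 T0 | b
  T0 -> a
  T1 -> b

Fill CYK table bottom-up:
  cell(0,0) a: {B,T0}  orig:{B}
  cell(1,1) a: {B,T0}  orig:{B}
  cell(2,2) b: {C,T1}  orig:{C}
  cell(3,3) b: {C,T1}  orig:{C}
  cell(0,1) aa: {A,B,C,S}
  cell(1,2) ab: ∅
  cell(2,3) bb: {B,S}
  cell(0,2) aab: ∅
  cell(1,3) abb: {S}
  cell(0,3) aabb: {S}

S ∈ T[0,3] ⇒ YES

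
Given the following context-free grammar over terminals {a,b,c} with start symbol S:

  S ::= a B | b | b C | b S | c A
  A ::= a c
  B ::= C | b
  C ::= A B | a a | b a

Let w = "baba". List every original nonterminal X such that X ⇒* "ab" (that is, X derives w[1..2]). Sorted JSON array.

Convert to CNF:
  S -> T0 B | T1 A | T2 C | T2 S | b
  A -> T0 T1
  B -> A B | T0 T0 | T2 T0 | b
  C -> A B | T0 T0 | T2 T0
  T0 -> a
  T1 -> c
  T2 -> b

CYK fill (cells [i..j] with 1 ≤ i ≤ j ≤ 2 only):
  [1..1]={T0}  "a"  orig:{}
  [2..2]={B,S,T2}  "b"  orig:{B,S}
  [1..2]={S}  "ab"

Original NTs in T[1,2] deriving "ab": ["S"]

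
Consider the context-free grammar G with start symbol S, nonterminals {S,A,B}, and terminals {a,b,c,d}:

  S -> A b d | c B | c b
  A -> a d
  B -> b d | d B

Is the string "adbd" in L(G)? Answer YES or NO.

CNF form of G:
  S -> A X4 | T3 B | T3 T2
  A -> T0 T1
  B -> T1 B | T2 T1
  T0 -> a
  T1 -> d
  T2 -> b
  T3 -> c
  X4 -> T2 T1

CYK table (by increasing span):
  cell(0,0) a: {T0}  orig:{}
  cell(1,1) d: {T1}  orig:{}
  cell(2,2) b: {T2}  orig:{}
  cell(3,3) d: {T1}  orig:{}
  cell(0,1) ad: {A}
  cell(1,2) db: ∅
  cell(2,3) bd: {B,X4}  orig:{B}
  cell(0,2) adb: ∅
  cell(1,3) dbd: {B}
  cell(0,3) adbd: {S}

S ∈ T[0,3] ⇒ YES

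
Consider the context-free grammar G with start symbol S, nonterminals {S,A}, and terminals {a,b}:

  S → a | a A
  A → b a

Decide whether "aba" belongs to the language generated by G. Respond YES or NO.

CNF form of G:
  S -> T1 A | a
  A -> T0 T1
  T0 -> b
  T1 -> a

CYK fill:
  [0..0]={S,T1}  "a"  orig:{S}
  [1..1]={T0}  "b"  orig:{}
  [2..2]={S,T1}  "a"  orig:{S}
  [0..1]=∅  "ab"
  [1..2]={A}  "ba"
  [0..2]={S}  "aba"

S ∈ T[0,2] ⇒ YES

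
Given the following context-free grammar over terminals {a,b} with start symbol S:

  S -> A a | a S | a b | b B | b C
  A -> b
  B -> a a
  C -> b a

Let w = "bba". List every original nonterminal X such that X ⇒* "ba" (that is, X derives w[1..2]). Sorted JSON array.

CNF form of G:
  S -> A T0 | T0 S | T0 T1 | T1 B | T1 C
  A -> b
  B -> T0 T0
  C -> T1 T0
  T0 -> a
  T1 -> b

Fill CYK table bottom-up (cells [i..j] with 1 ≤ i ≤ j ≤ 2 only):
  cell(1,1) b: {A,T1}  orig:{A}
  cell(2,2) a: {T0}  orig:{}
  cell(1,2) ba: {C,S}

Original NTs in T[1,2] deriving "ba": ["C", "S"]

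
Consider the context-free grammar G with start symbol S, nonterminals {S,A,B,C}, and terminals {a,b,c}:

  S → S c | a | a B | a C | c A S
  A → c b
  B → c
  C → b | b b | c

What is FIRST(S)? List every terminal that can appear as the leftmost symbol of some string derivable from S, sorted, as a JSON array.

FIRST sets, iterate to fixpoint:
round 1:
  A via A→c b: +{c}
  B via B→c: +{c}
  C via C→b: +{b}
  C via C→c: +{c}
  S via S→a: +{a}
  S via S→c A S: +{c}
  FIRST[S]={a,c}  FIRST[A]={c}  FIRST[B]={c}  FIRST[C]={b,c}
round 2: done
  FIRST[S]={a,c}  FIRST[A]={c}  FIRST[B]={c}  FIRST[C]={b,c}

FIRST(S) = ["a", "c"]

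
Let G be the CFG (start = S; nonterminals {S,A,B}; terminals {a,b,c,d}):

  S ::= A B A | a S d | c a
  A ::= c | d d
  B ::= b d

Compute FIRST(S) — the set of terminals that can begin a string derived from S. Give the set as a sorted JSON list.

Compute FIRST by fixpoint:
[1]
  A via A→c: +{c}
  A via A→d d: +{d}
  B via B→b d: +{b}
  S via S→A B A: +{c,d}
  S via S→a S d: +{a}
  S: {a,c,d}  A: {c,d}  B: {b}
[2] done
  S: {a,c,d}  A: {c,d}  B: {b}

FIRST(S) = ["a", "c", "d"]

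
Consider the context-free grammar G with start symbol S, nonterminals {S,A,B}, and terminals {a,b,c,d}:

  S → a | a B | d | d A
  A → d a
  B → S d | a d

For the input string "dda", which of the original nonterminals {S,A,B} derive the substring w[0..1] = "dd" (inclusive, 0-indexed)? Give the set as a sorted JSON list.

Convert to CNF:
  S -> T0 A | T1 B | a | d
  A -> T0 T1
  B -> S T0 | T1 T0
  T0 -> d
  T1 -> a

Fill CYK table bottom-up (cells [i..j] with 0 ≤ i ≤ j ≤ 1 only):
  T[0,0] 'd' = {S,T0}  orig:{S}
  T[1,1] 'd' = {S,T0}  orig:{S}
  T[0,1] 'dd' = {B}

Original NTs in T[0,1] deriving "dd": ["B"]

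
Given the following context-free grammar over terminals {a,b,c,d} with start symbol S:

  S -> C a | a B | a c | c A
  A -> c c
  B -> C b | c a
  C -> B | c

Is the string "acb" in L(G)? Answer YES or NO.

CNF form of G:
  S -> C T2 | T0 A | T2 B | T2 T0
  A -> T0 T0
  B -> C T1 | T0 T2
  C -> C T1 | T0 T2 | c
  T0 -> c
  T1 -> b
  T2 -> a

CYK fill:
  T[0,0] 'a' = {T2}  orig:{}
  T[1,1] 'c' = {C,T0}  orig:{C}
  T[2,2] 'b' = {T1}  orig:{}
  T[0,1] 'ac' = {S}
  T[1,2] 'cb' = {B,C}
  T[0,2] 'acb' = {S}

S ∈ T[0,2] ⇒ YES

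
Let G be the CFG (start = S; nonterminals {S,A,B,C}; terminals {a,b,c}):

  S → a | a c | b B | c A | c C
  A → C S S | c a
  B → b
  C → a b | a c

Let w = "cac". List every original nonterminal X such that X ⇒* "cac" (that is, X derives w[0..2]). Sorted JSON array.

CNF form of G:
  S -> T0 A | T0 C | T1 T0 | T2 B | a
  A -> C X3 | T0 T1
  B -> b
  C -> T1 T0 | T1 T2
  T0 -> c
  T1 -> a
  T2 -> b
  X3 -> S S

Fill CYK table bottom-up (cells [i..j] with 0 ≤ i ≤ j ≤ 2 only):
  cell(0,0) c: {T0}  orig:{}
  cell(1,1) a: {S,T1}  orig:{S}
  cell(2,2) c: {T0}  orig:{}
  cell(0,1) ca: {A}
  cell(1,2) ac: {C,S}
  cell(0,2) cac: {S}

Original NTs in T[0,2] deriving "cac": ["S"]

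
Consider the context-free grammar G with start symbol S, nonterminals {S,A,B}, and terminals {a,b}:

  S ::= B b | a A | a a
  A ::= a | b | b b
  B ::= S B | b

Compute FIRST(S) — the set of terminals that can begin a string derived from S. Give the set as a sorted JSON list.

Compute FIRST by fixpoint:
iter 1:
  A via A→a: +{a}
  A via A→b: +{b}
  B via B→b: +{b}
  S via S→B b: +{b}
  S via S→a A: +{a}
  S: {a,b}  A: {a,b}  B: {b}
iter 2:
  B via B→S B: +{a}
  S: {a,b}  A: {a,b}  B: {a,b}
iter 3: — fixpoint
  S: {a,b}  A: {a,b}  B: {a,b}

FIRST(S) = ["a", "b"]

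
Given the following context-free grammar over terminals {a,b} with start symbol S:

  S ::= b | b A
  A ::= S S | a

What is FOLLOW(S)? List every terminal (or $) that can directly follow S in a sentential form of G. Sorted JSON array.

FIRST iteration:
round 1:
  A via A→a: +{a}
  S via S→b: +{b}
  S: {b}  A: {a}
round 2:
  A via A→S S: +{b}
  S: {b}  A: {a,b}
round 3: — fixpoint
  S: {b}  A: {a,b}

FOLLOW sets:
seed FOLLOW(S) with $
pass 1:
  A→S S: FOLLOW(S) ⊇ FIRST(S) = {b}; new: +{b}
  S→b A: FOLLOW(A) ⊇ FOLLOW(S) ⊇ {$,b}; new: +{$,b}
  FOLLOW[S]={$,b}  FOLLOW[A]={$,b}
pass 2: done
  FOLLOW[S]={$,b}  FOLLOW[A]={$,b}

FOLLOW(S) = ["$", "b"]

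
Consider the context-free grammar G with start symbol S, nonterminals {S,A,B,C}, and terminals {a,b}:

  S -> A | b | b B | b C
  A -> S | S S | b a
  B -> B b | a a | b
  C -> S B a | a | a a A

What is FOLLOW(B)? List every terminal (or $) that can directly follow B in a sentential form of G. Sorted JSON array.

Compute FIRST by fixpoint:
round 1:
  A via A→b a: +{b}
  B via B→a a: +{a}
  B via B→b: +{b}
  C via C→a: +{a}
  S via S→A: +{b}
  FIRST(S)={b}  FIRST(A)={b}  FIRST(B)={a,b}  FIRST(C)={a}
round 2:
  C via C→S B a: +{b}
  FIRST(S)={b}  FIRST(A)={b}  FIRST(B)={a,b}  FIRST(C)={a,b}
round 3: done
  FIRST(S)={b}  FIRST(A)={b}  FIRST(B)={a,b}  FIRST(C)={a,b}

Compute FOLLOW by fixpoint:
initialize: $ ∈ FOLLOW(S)
iter 1:
  A→S S: FOLLOW(S) ⊇ FIRST(S) = {b}; new: +{b}
  B→B b: FOLLOW(B) ⊇ FIRST(b) = {b}; new: +{b}
  C→S B a: FOLLOW(S) ⊇ FIRST(B) = {a,b}; new: +{a}
  C→S B a: FOLLOW(B) ⊇ FIRST(a) = {a}; new: +{a}
  S→A: FOLLOW(A) ⊇ FOLLOW(S) ⊇ {$,a,b}; new: +{$,a,b}
  S→b B: FOLLOW(B) ⊇ FOLLOW(S) ⊇ {$,a,b}; new: +{$}
  S→b C: FOLLOW(C) ⊇ FOLLOW(S) ⊇ {$,a,b}; new: +{$,a,b}
  FOLLOW(S)={$,a,b}  FOLLOW(A)={$,a,b}  FOLLOW(B)={$,a,b}  FOLLOW(C)={$,a,b}
iter 2: done
  FOLLOW(S)={$,a,b}  FOLLOW(A)={$,a,b}  FOLLOW(B)={$,a,b}  FOLLOW(C)={$,a,b}

FOLLOW(B) = ["$", "a", "b"]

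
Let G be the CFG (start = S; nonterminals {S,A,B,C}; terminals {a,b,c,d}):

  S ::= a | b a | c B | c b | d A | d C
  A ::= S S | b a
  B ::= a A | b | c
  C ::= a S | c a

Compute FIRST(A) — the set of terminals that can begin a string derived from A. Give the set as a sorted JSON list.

FIRST sets, iterate to fixpoint:
round 1:
  A via A→b a: +{b}
  B via B→a A: +{a}
  B via B→b: +{b}
  B via B→c: +{c}
  C via C→a S: +{a}
  C via C→c a: +{c}
  S via S→a: +{a}
  S via S→b a: +{b}
  S via S→c B: +{c}
  S via S→d A: +{d}
  FIRST(S)={a,b,c,d}  FIRST(A)={b}  FIRST(B)={a,b,c}  FIRST(C)={a,c}
round 2:
  A via A→S S: +{a,c,d}
  FIRST(S)={a,b,c,d}  FIRST(A)={a,b,c,d}  FIRST(B)={a,b,c}  FIRST(C)={a,c}
round 3: done
  FIRST(S)={a,b,c,d}  FIRST(A)={a,b,c,d}  FIRST(B)={a,b,c}  FIRST(C)={a,c}

FIRST(A) = ["a", "b", "c", "d"]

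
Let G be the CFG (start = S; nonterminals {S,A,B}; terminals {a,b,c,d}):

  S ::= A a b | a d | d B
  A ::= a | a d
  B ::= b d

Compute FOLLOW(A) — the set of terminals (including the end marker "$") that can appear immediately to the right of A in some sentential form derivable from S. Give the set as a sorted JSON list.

FIRST sets, iterate to fixpoint:
iter 1:
  A via A→a: +{a}
  B via B→b d: +{b}
  S via S→A a b: +{a}
  S via S→d B: +{d}
  FIRST[S]={a,d}  FIRST[A]={a}  FIRST[B]={b}
iter 2: — fixpoint
  FIRST[S]={a,d}  FIRST[A]={a}  FIRST[B]={b}

FOLLOW iteration:
seed FOLLOW(S) with $
[1]
  S→A a b: FOLLOW(A) ⊇ FIRST(a) = {a}; new: +{a}
  S→d B: FOLLOW(B) ⊇ FOLLOW(S) ⊇ {$}; new: +{$}
  FOLLOW[S]={$}  FOLLOW[A]={a}  FOLLOW[B]={$}
[2] (no change)
  FOLLOW[S]={$}  FOLLOW[A]={a}  FOLLOW[B]={$}

FOLLOW(A) = ["a"]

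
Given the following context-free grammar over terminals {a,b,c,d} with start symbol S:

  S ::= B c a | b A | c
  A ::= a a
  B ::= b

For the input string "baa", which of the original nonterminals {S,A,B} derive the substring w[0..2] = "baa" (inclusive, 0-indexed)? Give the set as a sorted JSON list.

Convert to CNF:
  S -> B X3 | T2 A | c
  A -> T0 T0
  B -> b
  T0 -> a
  T1 -> c
  T2 -> b
  X3 -> T1 T0

CYK table (by increasing span) — only the sub-triangle for w[0..2]:
  T[0,0] 'b' = {B,T2}  orig:{B}
  T[1,1] 'a' = {T0}  orig:{}
  T[2,2] 'a' = {T0}  orig:{}
  T[0,1] 'ba' = ∅
  T[1,2] 'aa' = {A}
  T[0,2] 'baa' = {S}

Original NTs in T[0,2] deriving "baa": ["S"]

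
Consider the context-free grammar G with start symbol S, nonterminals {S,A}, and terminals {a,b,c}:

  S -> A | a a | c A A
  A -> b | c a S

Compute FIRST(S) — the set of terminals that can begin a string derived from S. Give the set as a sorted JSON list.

FIRST sets, iterate to fixpoint:
round 1:
  A via A→b: +{b}
  A via A→c a S: +{c}
  S via S→A: +{b,c}
  S via S→a a: +{a}
  S: {a,b,c}  A: {b,c}
round 2: (no change)
  S: {a,b,c}  A: {b,c}

FIRST(S) = ["a", "b", "c"]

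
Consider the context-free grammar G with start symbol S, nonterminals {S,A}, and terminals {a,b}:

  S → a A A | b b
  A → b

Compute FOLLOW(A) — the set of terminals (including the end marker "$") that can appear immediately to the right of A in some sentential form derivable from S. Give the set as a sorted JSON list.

FIRST iteration:
round 1:
  A via A→b: +{b}
  S via S→a A A: +{a}
  S via S→b b: +{b}
  FIRST(S)={a,b}  FIRST(A)={b}
round 2: done
  FIRST(S)={a,b}  FIRST(A)={b}

FOLLOW iteration:
initialize: $ ∈ FOLLOW(S)
[1]
  S→a A A: FOLLOW(A) ⊇ FIRST(A) = {b}; new: +{b}
  S→a A A: FOLLOW(A) ⊇ FOLLOW(S) ⊇ {$}; new: +{$}
  FOLLOW[S]={$}  FOLLOW[A]={$,b}
[2] (no change)
  FOLLOW[S]={$}  FOLLOW[A]={$,b}

FOLLOW(A) = ["$", "b"]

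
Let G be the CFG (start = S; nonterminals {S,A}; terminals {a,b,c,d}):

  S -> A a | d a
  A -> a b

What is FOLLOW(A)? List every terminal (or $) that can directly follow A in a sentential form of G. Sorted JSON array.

FIRST sets, iterate to fixpoint:
round 1:
  A via A→a b: +{a}
  S via S→A a: +{a}
  S via S→d a: +{d}
  S: {a,d}  A: {a}
round 2: done
  S: {a,d}  A: {a}

FOLLOW sets:
FOLLOW(S) := {$}
[1]
  S→A a: FOLLOW(A) ⊇ FIRST(a) = {a}; new: +{a}
  S: {$}  A: {a}
[2] done
  S: {$}  A: {a}

FOLLOW(A) = ["a"]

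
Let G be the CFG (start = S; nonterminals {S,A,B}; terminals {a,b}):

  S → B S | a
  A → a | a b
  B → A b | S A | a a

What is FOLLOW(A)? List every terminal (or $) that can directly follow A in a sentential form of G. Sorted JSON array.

FIRST iteration:
[1]
  A via A→a: +{a}
  B via B→A b: +{a}
  S via S→B S: +{a}
  FIRST(S)={a}  FIRST(A)={a}  FIRST(B)={a}
[2] — fixpoint
  FIRST(S)={a}  FIRST(A)={a}  FIRST(B)={a}

FOLLOW sets:
seed FOLLOW(S) with $
[1]
  B→A b: FOLLOW(A) ⊇ FIRST(b) = {b}; new: +{b}
  B→S A: FOLLOW(S) ⊇ FIRST(A) = {a}; new: +{a}
  S→B S: FOLLOW(B) ⊇ FIRST(S) = {a}; new: +{a}
  S: {$,a}  A: {b}  B: {a}
[2]
  B→S A: FOLLOW(A) ⊇ FOLLOW(B) ⊇ {a}; new: +{a}
  S: {$,a}  A: {a,b}  B: {a}
[3] (no change)
  S: {$,a}  A: {a,b}  B: {a}

FOLLOW(A) = ["a", "b"]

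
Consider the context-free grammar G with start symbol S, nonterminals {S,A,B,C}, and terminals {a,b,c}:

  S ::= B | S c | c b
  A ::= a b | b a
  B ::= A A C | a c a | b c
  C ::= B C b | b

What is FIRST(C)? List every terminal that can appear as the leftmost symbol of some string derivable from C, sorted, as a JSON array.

FIRST sets, iterate to fixpoint:
iter 1:
  A via A→a b: +{a}
  A via A→b a: +{b}
  B via B→A A C: +{a,b}
  C via C→B C b: +{a,b}
  S via S→B: +{a,b}
  S via S→c b: +{c}
  FIRST(S)={a,b,c}  FIRST(A)={a,b}  FIRST(B)={a,b}  FIRST(C)={a,b}
iter 2: (no change)
  FIRST(S)={a,b,c}  FIRST(A)={a,b}  FIRST(B)={a,b}  FIRST(C)={a,b}

FIRST(C) = ["a", "b"]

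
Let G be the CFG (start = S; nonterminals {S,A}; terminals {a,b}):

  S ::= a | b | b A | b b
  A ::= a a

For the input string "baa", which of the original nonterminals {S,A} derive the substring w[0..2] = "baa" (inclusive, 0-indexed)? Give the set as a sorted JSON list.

CNF form of G:
  S -> T1 A | T1 T1 | a | b
  A -> T0 T0
  T0 -> a
  T1 -> b

CYK fill — only the sub-triangle for w[0..2]:
  cell(0,0) b: {S,T1}  orig:{S}
  cell(1,1) a: {S,T0}  orig:{S}
  cell(2,2) a: {S,T0}  orig:{S}
  cell(0,1) ba: ∅
  cell(1,2) aa: {A}
  cell(0,2) baa: {S}

Original NTs in T[0,2] deriving "baa": ["S"]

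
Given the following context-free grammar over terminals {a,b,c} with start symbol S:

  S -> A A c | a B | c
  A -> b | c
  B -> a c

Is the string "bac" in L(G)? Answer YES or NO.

CNF form of G:
  S -> A X2 | T0 B | c
  A -> b | c
  B -> T0 T1
  T0 -> a
  T1 -> c
  X2 -> A T1

CYK table (by increasing span):
  T[0,0] 'b' = {A}
  T[1,1] 'a' = {T0}  orig:{}
  T[2,2] 'c' = {A,S,T1}  orig:{A,S}
  T[0,1] 'ba' = ∅
  T[1,2] 'ac' = {B}
  T[0,2] 'bac' = ∅

S ∉ T[0,2] ⇒ NO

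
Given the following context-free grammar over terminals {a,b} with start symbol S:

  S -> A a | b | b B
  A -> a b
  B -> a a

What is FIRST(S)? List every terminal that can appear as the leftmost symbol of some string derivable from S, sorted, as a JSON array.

FIRST iteration:
iter 1:
  A via A→a b: +{a}
  B via B→a a: +{a}
  S via S→A a: +{a}
  S via S→b: +{b}
  S: {a,b}  A: {a}  B: {a}
iter 2: (no change)
  S: {a,b}  A: {a}  B: {a}

FIRST(S) = ["a", "b"]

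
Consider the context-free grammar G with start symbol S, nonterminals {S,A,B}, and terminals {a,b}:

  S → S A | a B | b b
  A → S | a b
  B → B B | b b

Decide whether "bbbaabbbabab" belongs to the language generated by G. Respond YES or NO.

Convert to CNF:
  S -> S A | T0 B | T1 T1
  A -> S A | T0 B | T0 T1 | T1 T1
  B -> B B | T1 T1
  T0 -> a
  T1 -> b

CYK table (by increasing span):
  [0..0]={T1}  "b"  orig:{}
  [1..1]={T1}  "b"  orig:{}
  [2..2]={T1}  "b"  orig:{}
  [3..3]={T0}  "a"  orig:{}
  [4..4]={T0}  "a"  orig:{}
  [5..5]={T1}  "b"  orig:{}
  [6..6]={T1}  "b"  orig:{}
  [7..7]={T1}  "b"  orig:{}
  [8..8]={T0}  "a"  orig:{}
  [9..9]={T1}  "b"  orig:{}
  [10..10]={T0}  "a"  orig:{}
  [11..11]={T1}  "b"  orig:{}
  [0..1]={A,B,S}  "bb"
  [1..2]={A,B,S}  "bb"
  [2..3]=∅  "ba"
  [3..4]=∅  "aa"
  [4..5]={A}  "ab"
  [5..6]={A,B,S}  "bb"
  [6..7]={A,B,S}  "bb"
  [7..8]=∅  "ba"
  [8..9]={A}  "ab"
  [9..10]=∅  "ba"
  [10..11]={A}  "ab"
  [0..2]=∅  "bbb"
  [1..3]=∅  "bba"
  [2..4]=∅  "baa"
  [3..5]=∅  "aab"
  [4..6]={A,S}  "abb"
  [5..7]=∅  "bbb"
  [6..8]=∅  "bba"
  [7..9]=∅  "bab"
  [8..10]=∅  "aba"
  [9..11]=∅  "bab"
  [0..3]=∅  "bbba"
  [1..4]=∅  "bbaa"
  [2..5]=∅  "baab"
  [3..6]=∅  "aabb"
  [4..7]=∅  "abbb"
  [5..8]=∅  "bbba"
  [6..9]={A,S}  "bbab"
  [7..10]=∅  "baba"
  [8..11]=∅  "abab"
  [0..4]=∅  "bbbaa"
  [1..5]=∅  "bbaab"
  [2..6]=∅  "baabb"
  [3..7]=∅  "aabbb"
  [4..8]=∅  "abbba"
  [5..9]=∅  "bbbab"
  [6..10]=∅  "bbaba"
  [7..11]=∅  "babab"
  [0..5]=∅  "bbbaab"
  [1..6]=∅  "bbaabb"
  [2..7]=∅  "baabbb"
  [3..8]=∅  "aabbba"
  [4..9]=∅  "abbbab"
  [5..10]=∅  "bbbaba"
  [6..11]={A,S}  "bbabab"
  [0..6]=∅  "bbbaabb"
  [1..7]=∅  "bbaabbb"
  [2..8]=∅  "baabbba"
  [3..9]=∅  "aabbbab"
  [4..10]=∅  "abbbaba"
  [5..11]=∅  "bbbabab"
  [0..7]=∅  "bbbaabbb"
  [1..8]=∅  "bbaabbba"
  [2..9]=∅  "baabbbab"
  [3..10]=∅  "aabbbaba"
  [4..11]=∅  "abbbabab"
  [0..8]=∅  "bbbaabbba"
  [1..9]=∅  "bbaabbbab"
  [2..10]=∅  "baabbbaba"
  [3..11]=∅  "aabbbabab"
  [0..9]=∅  "bbbaabbbab"
  [1..10]=∅  "bbaabbbaba"
  [2..11]=∅  "baabbbabab"
  [0..10]=∅  "bbbaabbbaba"
  [1..11]=∅  "bbaabbbabab"
  [0..11]=∅  "bbbaabbbabab"

S ∉ T[0,11] ⇒ NO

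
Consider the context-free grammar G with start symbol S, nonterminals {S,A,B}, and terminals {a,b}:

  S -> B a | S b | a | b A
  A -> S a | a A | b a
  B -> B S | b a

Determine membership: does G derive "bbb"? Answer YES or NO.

CNF form of G:
  S -> B T0 | S T1 | T1 A | a
  A -> S T0 | T0 A | T1 T0
  B -> B S | T1 T0
  T0 -> a
  T1 -> b

CYK fill:
  [0..0]={T1}  "b"  orig:{}
  [1..1]={T1}  "b"  orig:{}
  [2..2]={T1}  "b"  orig:{}
  [0..1]=∅  "bb"
  [1..2]=∅  "bb"
  [0..2]=∅  "bbb"

S ∉ T[0,2] ⇒ NO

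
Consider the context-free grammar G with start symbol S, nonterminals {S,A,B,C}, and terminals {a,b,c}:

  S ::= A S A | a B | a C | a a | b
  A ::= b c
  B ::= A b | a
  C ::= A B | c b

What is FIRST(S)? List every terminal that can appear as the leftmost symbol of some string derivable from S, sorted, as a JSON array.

FIRST iteration:
round 1:
  A via A→b c: +{b}
  B via B→A b: +{b}
  B via B→a: +{a}
  C via C→A B: +{b}
  C via C→c b: +{c}
  S via S→A S A: +{b}
  S via S→a B: +{a}
  FIRST(S)={a,b}  FIRST(A)={b}  FIRST(B)={a,b}  FIRST(C)={b,c}
round 2: done
  FIRST(S)={a,b}  FIRST(A)={b}  FIRST(B)={a,b}  FIRST(C)={b,c}

FIRST(S) = ["a", "b"]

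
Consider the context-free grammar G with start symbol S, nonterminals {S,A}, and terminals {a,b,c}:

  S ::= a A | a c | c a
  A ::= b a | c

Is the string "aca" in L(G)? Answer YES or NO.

Convert to CNF:
  S -> T1 A | T1 T2 | T2 T1
  A -> T0 T1 | c
  T0 -> b
  T1 -> a
  T2 -> c

CYK table (by increasing span):
  cell(0,0) a: {T1}  orig:{}
  cell(1,1) c: {A,T2}  orig:{A}
  cell(2,2) a: {T1}  orig:{}
  cell(0,1) ac: {S}
  cell(1,2) ca: {S}
  cell(0,2) aca: ∅

S ∉ T[0,2] ⇒ NO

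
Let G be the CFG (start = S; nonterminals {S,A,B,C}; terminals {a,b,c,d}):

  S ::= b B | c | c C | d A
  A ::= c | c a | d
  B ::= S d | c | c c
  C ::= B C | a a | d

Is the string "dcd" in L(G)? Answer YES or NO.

Convert to CNF:
  S -> T0 C | T2 A | T3 B | c
  A -> T0 T1 | c | d
  B -> S T2 | T0 T0 | c
  C -> B C | T1 T1 | d
  T0 -> c
  T1 -> a
  T2 -> d
  T3 -> b

Fill CYK table bottom-up:
  cell(0,0) d: {A,C,T2}  orig:{A,C}
  cell(1,1) c: {A,B,S,T0}  orig:{A,B,S}
  cell(2,2) d: {A,C,T2}  orig:{A,C}
  cell(0,1) dc: {S}
  cell(1,2) cd: {B,C,S}
  cell(0,2) dcd: {B}

S ∉ T[0,2] ⇒ NO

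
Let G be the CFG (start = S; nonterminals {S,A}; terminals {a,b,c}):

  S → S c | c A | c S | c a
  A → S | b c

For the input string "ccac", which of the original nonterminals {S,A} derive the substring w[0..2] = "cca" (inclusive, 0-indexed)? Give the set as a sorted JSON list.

Convert to CNF:
  S -> S T0 | T0 A | T0 S | T0 T2
  A -> S T0 | T0 A | T0 S | T0 T2 | T1 T0
  T0 -> c
  T1 -> b
  T2 -> a

CYK table (by increasing span), restricted to cells inside w[0..2]:
  [0..0]={T0}  "c"  orig:{}
  [1..1]={T0}  "c"  orig:{}
  [2..2]={T2}  "a"  orig:{}
  [0..1]=∅  "cc"
  [1..2]={A,S}  "ca"
  [0..2]={A,S}  "cca"

Original NTs in T[0,2] deriving "cca": ["A", "S"]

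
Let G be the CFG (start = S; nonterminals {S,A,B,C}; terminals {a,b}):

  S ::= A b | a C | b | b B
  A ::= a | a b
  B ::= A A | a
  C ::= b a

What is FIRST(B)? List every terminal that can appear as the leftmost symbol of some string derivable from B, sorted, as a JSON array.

FIRST sets, iterate to fixpoint:
[1]
  A via A→a: +{a}
  B via B→A A: +{a}
  C via C→b a: +{b}
  S via S→A b: +{a}
  S via S→b: +{b}
  S: {a,b}  A: {a}  B: {a}  C: {b}
[2] — fixpoint
  S: {a,b}  A: {a}  B: {a}  C: {b}

FIRST(B) = ["a"]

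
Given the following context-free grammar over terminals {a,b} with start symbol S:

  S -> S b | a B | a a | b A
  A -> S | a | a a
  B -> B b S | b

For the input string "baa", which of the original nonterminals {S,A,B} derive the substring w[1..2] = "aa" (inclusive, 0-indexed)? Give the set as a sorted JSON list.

CNF form of G:
  S -> S T0 | T0 A | T1 B | T1 T1
  A -> S T0 | T0 A | T1 B | T1 T1 | a
  B -> B X2 | b
  T0 -> b
  T1 -> a
  X2 -> T0 S

Fill CYK table bottom-up (cells [i..j] with 1 ≤ i ≤ j ≤ 2 only):
  [1..1]={A,T1}  "a"  orig:{A}
  [2..2]={A,T1}  "a"  orig:{A}
  [1..2]={A,S}  "aa"

Original NTs in T[1,2] deriving "aa": ["A", "S"]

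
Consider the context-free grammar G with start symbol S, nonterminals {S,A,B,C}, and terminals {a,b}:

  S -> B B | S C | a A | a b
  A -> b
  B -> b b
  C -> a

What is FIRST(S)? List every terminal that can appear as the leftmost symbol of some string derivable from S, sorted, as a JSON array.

FIRST iteration:
iter 1:
  A via A→b: +{b}
  B via B→b b: +{b}
  C via C→a: +{a}
  S via S→B B: +{b}
  S via S→a A: +{a}
  FIRST[S]={a,b}  FIRST[A]={b}  FIRST[B]={b}  FIRST[C]={a}
iter 2: (no change)
  FIRST[S]={a,b}  FIRST[A]={b}  FIRST[B]={b}  FIRST[C]={a}

FIRST(S) = ["a", "b"]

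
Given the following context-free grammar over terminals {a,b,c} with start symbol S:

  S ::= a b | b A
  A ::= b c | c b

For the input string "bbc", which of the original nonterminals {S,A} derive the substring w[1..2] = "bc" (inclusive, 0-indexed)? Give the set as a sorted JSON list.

Convert to CNF:
  S -> T0 A | T2 T0
  A -> T0 T1 | T1 T0
  T0 -> b
  T1 -> c
  T2 -> a

Fill CYK table bottom-up (cells [i..j] with 1 ≤ i ≤ j ≤ 2 only):
  [1..1]={T0}  "b"  orig:{}
  [2..2]={T1}  "c"  orig:{}
  [1..2]={A}  "bc"

Original NTs in T[1,2] deriving "bc": ["A"]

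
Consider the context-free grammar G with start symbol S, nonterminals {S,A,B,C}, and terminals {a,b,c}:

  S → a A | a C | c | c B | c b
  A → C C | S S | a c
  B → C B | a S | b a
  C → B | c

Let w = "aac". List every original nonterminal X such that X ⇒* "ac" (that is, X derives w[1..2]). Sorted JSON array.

CNF form of G:
  S -> T0 A | T0 C | T1 B | T1 T2 | c
  A -> C C | S S | T0 T1
  B -> C B | T0 S | T2 T0
  C -> C B | T0 S | T2 T0 | c
  T0 -> a
  T1 -> c
  T2 -> b

CYK table (by increasing span) — only the sub-triangle for w[1..2]:
  [1..1]={T0}  "a"  orig:{}
  [2..2]={C,S,T1}  "c"  orig:{C,S}
  [1..2]={A,B,C,S}  "ac"

Original NTs in T[1,2] deriving "ac": ["A", "B", "C", "S"]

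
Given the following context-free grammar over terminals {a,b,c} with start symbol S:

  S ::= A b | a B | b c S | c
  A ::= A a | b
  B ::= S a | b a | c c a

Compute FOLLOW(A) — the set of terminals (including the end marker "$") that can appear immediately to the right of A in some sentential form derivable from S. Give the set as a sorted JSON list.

FIRST sets, iterate to fixpoint:
round 1:
  A via A→b: +{b}
  B via B→b a: +{b}
  B via B→c c a: +{c}
  S via S→A b: +{b}
  S via S→a B: +{a}
  S via S→c: +{c}
  S: {a,b,c}  A: {b}  B: {b,c}
round 2:
  B via B→S a: +{a}
  S: {a,b,c}  A: {b}  B: {a,b,c}
round 3: done
  S: {a,b,c}  A: {b}  B: {a,b,c}

Compute FOLLOW by fixpoint:
FOLLOW(S) := {$}
iter 1:
  A→A a: FOLLOW(A) ⊇ FIRST(a) = {a}; new: +{a}
  B→S a: FOLLOW(S) ⊇ FIRST(a) = {a}; new: +{a}
  S→A b: FOLLOW(A) ⊇ FIRST(b) = {b}; new: +{b}
  S→a B: FOLLOW(B) ⊇ FOLLOW(S) ⊇ {$,a}; new: +{$,a}
  FOLLOW[S]={$,a}  FOLLOW[A]={a,b}  FOLLOW[B]={$,a}
iter 2: — fixpoint
  FOLLOW[S]={$,a}  FOLLOW[A]={a,b}  FOLLOW[B]={$,a}

FOLLOW(A) = ["a", "b"]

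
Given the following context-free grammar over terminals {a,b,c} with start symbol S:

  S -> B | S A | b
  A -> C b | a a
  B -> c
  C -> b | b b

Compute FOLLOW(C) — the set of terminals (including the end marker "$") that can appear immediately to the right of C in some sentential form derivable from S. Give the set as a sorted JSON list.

Compute FIRST by fixpoint:
pass 1:
  A via A→a a: +{a}
  B via B→c: +{c}
  C via C→b: +{b}
  S via S→B: +{c}
  S via S→b: +{b}
  S: {b,c}  A: {a}  B: {c}  C: {b}
pass 2:
  A via A→C b: +{b}
  S: {b,c}  A: {a,b}  B: {c}  C: {b}
pass 3: — fixpoint
  S: {b,c}  A: {a,b}  B: {c}  C: {b}

FOLLOW iteration:
seed FOLLOW(S) with $
pass 1:
  A→C b: FOLLOW(C) ⊇ FIRST(b) = {b}; new: +{b}
  S→B: FOLLOW(B) ⊇ FOLLOW(S) ⊇ {$}; new: +{$}
  S→S A: FOLLOW(S) ⊇ FIRST(A) = {a,b}; new: +{a,b}
  S→S A: FOLLOW(A) ⊇ FOLLOW(S) ⊇ {$,a,b}; new: +{$,a,b}
  S: {$,a,b}  A: {$,a,b}  B: {$}  C: {b}
pass 2:
  S→B: FOLLOW(B) ⊇ FOLLOW(S) ⊇ {$,a,b}; new: +{a,b}
  S: {$,a,b}  A: {$,a,b}  B: {$,a,b}  C: {b}
pass 3: (no change)
  S: {$,a,b}  A: {$,a,b}  B: {$,a,b}  C: {b}

FOLLOW(C) = ["b"]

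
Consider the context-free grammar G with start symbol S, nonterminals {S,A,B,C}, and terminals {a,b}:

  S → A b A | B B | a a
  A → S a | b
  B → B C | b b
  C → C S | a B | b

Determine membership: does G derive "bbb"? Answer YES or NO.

Convert to CNF:
  S -> A X2 | B B | T0 T0
  A -> S T0 | b
  B -> B C | T1 T1
  C -> C S | T0 B | b
  T0 -> a
  T1 -> b
  X2 -> T1 A

CYK table (by increasing span):
  [0..0]={A,C,T1}  "b"  orig:{A,C}
  [1..1]={A,C,T1}  "b"  orig:{A,C}
  [2..2]={A,C,T1}  "b"  orig:{A,C}
  [0..1]={B,X2}  "bb"  orig:{B}
  [1..2]={B,X2}  "bb"  orig:{B}
  [0..2]={B,S}  "bbb"

S ∈ T[0,2] ⇒ YES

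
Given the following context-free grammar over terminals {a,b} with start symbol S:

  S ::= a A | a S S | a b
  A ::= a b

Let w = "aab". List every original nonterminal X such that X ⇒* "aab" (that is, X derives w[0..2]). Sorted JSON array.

CNF form of G:
  S -> T0 A | T0 T1 | T0 X2
  A -> T0 T1
  T0 -> a
  T1 -> b
  X2 -> S S

CYK fill — only the sub-triangle for w[0..2]:
  [0..0]={T0}  "a"  orig:{}
  [1..1]={T0}  "a"  orig:{}
  [2..2]={T1}  "b"  orig:{}
  [0..1]=∅  "aa"
  [1..2]={A,S}  "ab"
  [0..2]={S}  "aab"

Original NTs in T[0,2] deriving "aab": ["S"]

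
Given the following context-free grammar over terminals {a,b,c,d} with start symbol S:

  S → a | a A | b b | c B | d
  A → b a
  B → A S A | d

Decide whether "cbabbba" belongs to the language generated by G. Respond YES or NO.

Convert to CNF:
  S -> T0 T0 | T1 A | T2 B | a | d
  A -> T0 T1
  B -> A X3 | d
  T0 -> b
  T1 -> a
  T2 -> c
  X3 -> S A

Fill CYK table bottom-up:
  T[0,0] 'c' = {T2}  orig:{}
  T[1,1] 'b' = {T0}  orig:{}
  T[2,2] 'a' = {S,T1}  orig:{S}
  T[3,3] 'b' = {T0}  orig:{}
  T[4,4] 'b' = {T0}  orig:{}
  T[5,5] 'b' = {T0}  orig:{}
  T[6,6] 'a' = {S,T1}  orig:{S}
  T[0,1] 'cb' = ∅
  T[1,2] 'ba' = {A}
  T[2,3] 'ab' = ∅
  T[3,4] 'bb' = {S}
  T[4,5] 'bb' = {S}
  T[5,6] 'ba' = {A}
  T[0,2] 'cba' = ∅
  T[1,3] 'bab' = ∅
  T[2,4] 'abb' = ∅
  T[3,5] 'bbb' = ∅
  T[4,6] 'bba' = ∅
  T[0,3] 'cbab' = ∅
  T[1,4] 'babb' = ∅
  T[2,5] 'abbb' = ∅
  T[3,6] 'bbba' = {X3}  orig:{}
  T[0,4] 'cbabb' = ∅
  T[1,5] 'babbb' = ∅
  T[2,6] 'abbba' = ∅
  T[0,5] 'cbabbb' = ∅
  T[1,6] 'babbba' = {B}
  T[0,6] 'cbabbba' = {S}

S ∈ T[0,6] ⇒ YES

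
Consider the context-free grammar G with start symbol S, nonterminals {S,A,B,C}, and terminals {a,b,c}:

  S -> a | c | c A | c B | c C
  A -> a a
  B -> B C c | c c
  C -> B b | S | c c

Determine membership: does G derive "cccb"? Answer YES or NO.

Convert to CNF:
  S -> T1 A | T1 B | T1 C | a | c
  A -> T0 T0
  B -> B X3 | T1 T1
  C -> B T2 | T1 A | T1 B | T1 C | T1 T1 | a | c
  T0 -> a
  T1 -> c
  T2 -> b
  X3 -> C T1

CYK fill:
  [0..0]={C,S,T1}  "c"  orig:{C,S}
  [1..1]={C,S,T1}  "c"  orig:{C,S}
  [2..2]={C,S,T1}  "c"  orig:{C,S}
  [3..3]={T2}  "b"  orig:{}
  [0..1]={B,C,S,X3}  "cc"  orig:{B,C,S}
  [1..2]={B,C,S,X3}  "cc"  orig:{B,C,S}
  [2..3]=∅  "cb"
  [0..2]={C,S,X3}  "ccc"  orig:{C,S}
  [1..3]={C}  "ccb"
  [0..3]={C,S}  "cccb"

S ∈ T[0,3] ⇒ YES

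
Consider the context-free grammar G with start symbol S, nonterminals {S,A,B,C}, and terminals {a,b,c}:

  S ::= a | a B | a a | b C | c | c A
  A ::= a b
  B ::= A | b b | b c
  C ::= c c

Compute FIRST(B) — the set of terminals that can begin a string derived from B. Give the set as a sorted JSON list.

FIRST sets, iterate to fixpoint:
iter 1:
  A via A→a b: +{a}
  B via B→A: +{a}
  B via B→b b: +{b}
  C via C→c c: +{c}
  S via S→a: +{a}
  S via S→b C: +{b}
  S via S→c: +{c}
  FIRST(S)={a,b,c}  FIRST(A)={a}  FIRST(B)={a,b}  FIRST(C)={c}
iter 2: done
  FIRST(S)={a,b,c}  FIRST(A)={a}  FIRST(B)={a,b}  FIRST(C)={c}

FIRST(B) = ["a", "b"]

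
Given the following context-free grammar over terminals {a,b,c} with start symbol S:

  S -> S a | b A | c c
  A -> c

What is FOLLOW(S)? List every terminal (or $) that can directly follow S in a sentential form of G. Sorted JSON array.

FIRST sets, iterate to fixpoint:
[1]
  A via A→c: +{c}
  S via S→b A: +{b}
  S via S→c c: +{c}
  FIRST[S]={b,c}  FIRST[A]={c}
[2] done
  FIRST[S]={b,c}  FIRST[A]={c}

FOLLOW iteration:
FOLLOW(S) := {$}
[1]
  S→S a: FOLLOW(S) ⊇ FIRST(a) = {a}; new: +{a}
  S→b A: FOLLOW(A) ⊇ FOLLOW(S) ⊇ {$,a}; new: +{$,a}
  FOLLOW[S]={$,a}  FOLLOW[A]={$,a}
[2] — fixpoint
  FOLLOW[S]={$,a}  FOLLOW[A]={$,a}

FOLLOW(S) = ["$", "a"]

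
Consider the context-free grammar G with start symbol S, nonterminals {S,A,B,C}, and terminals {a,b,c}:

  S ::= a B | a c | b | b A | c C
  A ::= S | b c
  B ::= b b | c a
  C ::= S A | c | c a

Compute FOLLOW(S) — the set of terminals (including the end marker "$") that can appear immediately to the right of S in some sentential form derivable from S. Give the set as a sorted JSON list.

Compute FIRST by fixpoint:
iter 1:
  A via A→b c: +{b}
  B via B→b b: +{b}
  B via B→c a: +{c}
  C via C→c: +{c}
  S via S→a B: +{a}
  S via S→b: +{b}
  S via S→c C: +{c}
  FIRST(S)={a,b,c}  FIRST(A)={b}  FIRST(B)={b,c}  FIRST(C)={c}
iter 2:
  A via A→S: +{a,c}
  C via C→S A: +{a,b}
  FIRST(S)={a,b,c}  FIRST(A)={a,b,c}  FIRST(B)={b,c}  FIRST(C)={a,b,c}
iter 3: done
  FIRST(S)={a,b,c}  FIRST(A)={a,b,c}  FIRST(B)={b,c}  FIRST(C)={a,b,c}

Compute FOLLOW by fixpoint:
seed FOLLOW(S) with $
iter 1:
  C→S A: FOLLOW(S) ⊇ FIRST(A) = {a,b,c}; new: +{a,b,c}
  S→a B: FOLLOW(B) ⊇ FOLLOW(S) ⊇ {$,a,b,c}; new: +{$,a,b,c}
  S→b A: FOLLOW(A) ⊇ FOLLOW(S) ⊇ {$,a,b,c}; new: +{$,a,b,c}
  S→c C: FOLLOW(C) ⊇ FOLLOW(S) ⊇ {$,a,b,c}; new: +{$,a,b,c}
  FOLLOW[S]={$,a,b,c}  FOLLOW[A]={$,a,b,c}  FOLLOW[B]={$,a,b,c}  FOLLOW[C]={$,a,b,c}
iter 2: (no change)
  FOLLOW[S]={$,a,b,c}  FOLLOW[A]={$,a,b,c}  FOLLOW[B]={$,a,b,c}  FOLLOW[C]={$,a,b,c}

FOLLOW(S) = ["$", "a", "b", "c"]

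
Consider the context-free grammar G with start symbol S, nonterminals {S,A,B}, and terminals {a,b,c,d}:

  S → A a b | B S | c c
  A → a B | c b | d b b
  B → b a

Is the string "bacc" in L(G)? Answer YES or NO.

Convert to CNF:
  S -> A X5 | B S | T1 T1
  A -> T0 B | T1 T2 | T3 X4
  B -> T2 T0
  T0 -> a
  T1 -> c
  T2 -> b
  T3 -> d
  X4 -> T2 T2
  X5 -> T0 T2

Fill CYK table bottom-up:
  T[0,0] 'b' = {T2}  orig:{}
  T[1,1] 'a' = {T0}  orig:{}
  T[2,2] 'c' = {T1}  orig:{}
  T[3,3] 'c' = {T1}  orig:{}
  T[0,1] 'ba' = {B}
  T[1,2] 'ac' = ∅
  T[2,3] 'cc' = {S}
  T[0,2] 'bac' = ∅
  T[1,3] 'acc' = ∅
  T[0,3] 'bacc' = {S}

S ∈ T[0,3] ⇒ YES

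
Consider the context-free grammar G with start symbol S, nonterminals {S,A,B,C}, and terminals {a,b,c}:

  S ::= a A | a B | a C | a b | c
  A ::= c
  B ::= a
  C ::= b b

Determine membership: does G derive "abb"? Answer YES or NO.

CNF form of G:
  S -> T1 A | T1 B | T1 C | T1 T0 | c
  A -> c
  B -> a
  C -> T0 T0
  T0 -> b
  T1 -> a

Fill CYK table bottom-up:
  T[0,0] 'a' = {B,T1}  orig:{B}
  T[1,1] 'b' = {T0}  orig:{}
  T[2,2] 'b' = {T0}  orig:{}
  T[0,1] 'ab' = {S}
  T[1,2] 'bb' = {C}
  T[0,2] 'abb' = {S}

S ∈ T[0,2] ⇒ YES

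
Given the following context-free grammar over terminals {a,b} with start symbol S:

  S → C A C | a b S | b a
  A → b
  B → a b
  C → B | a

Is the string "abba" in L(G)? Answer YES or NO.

Convert to CNF:
  S -> C X2 | T0 X3 | T1 T0
  A -> b
  B -> T0 T1
  C -> T0 T1 | a
  T0 -> a
  T1 -> b
  X2 -> A C
  X3 -> T1 S

Fill CYK table bottom-up:
  cell(0,0) a: {C,T0}  orig:{C}
  cell(1,1) b: {A,T1}  orig:{A}
  cell(2,2) b: {A,T1}  orig:{A}
  cell(3,3) a: {C,T0}  orig:{C}
  cell(0,1) ab: {B,C}
  cell(1,2) bb: ∅
  cell(2,3) ba: {S,X2}  orig:{S}
  cell(0,2) abb: ∅
  cell(1,3) bba: {X3}  orig:{}
  cell(0,3) abba: {S}

S ∈ T[0,3] ⇒ YES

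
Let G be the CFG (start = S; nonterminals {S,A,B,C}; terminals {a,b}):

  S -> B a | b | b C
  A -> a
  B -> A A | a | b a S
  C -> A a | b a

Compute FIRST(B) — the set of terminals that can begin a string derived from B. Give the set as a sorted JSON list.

Compute FIRST by fixpoint:
[1]
  A via A→a: +{a}
  B via B→A A: +{a}
  B via B→b a S: +{b}
  C via C→A a: +{a}
  C via C→b a: +{b}
  S via S→B a: +{a,b}
  FIRST(S)={a,b}  FIRST(A)={a}  FIRST(B)={a,b}  FIRST(C)={a,b}
[2] (no change)
  FIRST(S)={a,b}  FIRST(A)={a}  FIRST(B)={a,b}  FIRST(C)={a,b}

FIRST(B) = ["a", "b"]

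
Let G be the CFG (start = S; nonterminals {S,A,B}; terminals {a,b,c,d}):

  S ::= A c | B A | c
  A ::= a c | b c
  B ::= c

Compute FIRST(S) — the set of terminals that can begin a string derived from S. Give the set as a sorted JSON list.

FIRST sets, iterate to fixpoint:
iter 1:
  A via A→a c: +{a}
  A via A→b c: +{b}
  B via B→c: +{c}
  S via S→A c: +{a,b}
  S via S→B A: +{c}
  FIRST[S]={a,b,c}  FIRST[A]={a,b}  FIRST[B]={c}
iter 2: done
  FIRST[S]={a,b,c}  FIRST[A]={a,b}  FIRST[B]={c}

FIRST(S) = ["a", "b", "c"]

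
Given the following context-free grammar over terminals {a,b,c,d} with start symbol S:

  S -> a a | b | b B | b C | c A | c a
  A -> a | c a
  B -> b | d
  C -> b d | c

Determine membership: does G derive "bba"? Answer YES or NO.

Convert to CNF:
  S -> T0 A | T0 T1 | T1 T1 | T2 B | T2 C | b
  A -> T0 T1 | a
  B -> b | d
  C -> T2 T3 | c
  T0 -> c
  T1 -> a
  T2 -> b
  T3 -> d

CYK fill:
  cell(0,0) b: {B,S,T2}  orig:{B,S}
  cell(1,1) b: {B,S,T2}  orig:{B,S}
  cell(2,2) a: {A,T1}  orig:{A}
  cell(0,1) bb: {S}
  cell(1,2) ba: ∅
  cell(0,2) bba: ∅

S ∉ T[0,2] ⇒ NO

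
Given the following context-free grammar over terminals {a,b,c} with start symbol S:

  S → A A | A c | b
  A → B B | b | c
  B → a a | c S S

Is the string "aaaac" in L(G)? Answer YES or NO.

Convert to CNF:
  S -> A A | A T1 | b
  A -> B B | b | c
  B -> T0 T0 | T1 X2
  T0 -> a
  T1 -> c
  X2 -> S S

CYK table (by increasing span):
  cell(0,0) a: {T0}  orig:{}
  cell(1,1) a: {T0}  orig:{}
  cell(2,2) a: {T0}  orig:{}
  cell(3,3) a: {T0}  orig:{}
  cell(4,4) c: {A,T1}  orig:{A}
  cell(0,1) aa: {B}
  cell(1,2) aa: {B}
  cell(2,3) aa: {B}
  cell(3,4) ac: ∅
  cell(0,2) aaa: ∅
  cell(1,3) aaa: ∅
  cell(2,4) aac: ∅
  cell(0,3) aaaa: {A}
  cell(1,4) aaac: ∅
  cell(0,4) aaaac: {S}

S ∈ T[0,4] ⇒ YES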